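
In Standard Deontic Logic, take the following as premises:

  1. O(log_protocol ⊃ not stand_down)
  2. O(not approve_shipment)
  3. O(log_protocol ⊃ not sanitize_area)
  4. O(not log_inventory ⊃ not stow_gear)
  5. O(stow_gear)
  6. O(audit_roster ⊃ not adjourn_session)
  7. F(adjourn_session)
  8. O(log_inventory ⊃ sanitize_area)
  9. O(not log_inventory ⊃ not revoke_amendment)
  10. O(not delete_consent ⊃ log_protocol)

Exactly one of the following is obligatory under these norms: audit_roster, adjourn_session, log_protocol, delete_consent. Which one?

Premise 5 gives O(stow_gear).
Premise 4 is O(not log_inventory ⊃ not stow_gear); contrapositively O(stow_gear ⊃ log_inventory). Since O(stow_gear) holds, K gives O(log_inventory).
With premise 8, O(log_inventory ⊃ sanitize_area), the K-axiom yields O(sanitize_area).
Premise 3 is O(log_protocol ⊃ not sanitize_area); contrapositively O(sanitize_area ⊃ not log_protocol). Since O(sanitize_area) holds, K gives O(not log_protocol).
Premise 10 is O(not delete_consent ⊃ log_protocol); contrapositively O(not log_protocol ⊃ delete_consent). Since O(not log_protocol) holds, K gives O(delete_consent).
So O(delete_consent) holds — delete_consent is obligatory. None of the other listed options is made obligatory by any chain of premises.

delete_consent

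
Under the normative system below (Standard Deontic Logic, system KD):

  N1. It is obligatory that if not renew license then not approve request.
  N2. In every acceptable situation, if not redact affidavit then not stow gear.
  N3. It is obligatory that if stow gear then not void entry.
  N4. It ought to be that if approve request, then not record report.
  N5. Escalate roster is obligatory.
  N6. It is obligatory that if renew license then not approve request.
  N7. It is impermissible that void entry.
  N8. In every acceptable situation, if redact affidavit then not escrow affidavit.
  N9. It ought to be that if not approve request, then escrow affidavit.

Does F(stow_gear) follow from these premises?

Yes

Premises 1 and 6 cover both cases: O(¬renew_license → ¬approve_request) and O(renew_license → ¬approve_request). Since ¬renew_license ∨ renew_license is a tautology, O(¬approve_request) follows.
With premise 9, O(¬approve_request → escrow_affidavit), the K-axiom yields O(escrow_affidavit).
Premise 8 is O(redact_affidavit → ¬escrow_affidavit); contrapositively O(escrow_affidavit → ¬redact_affidavit). Since O(escrow_affidavit) holds, K gives O(¬redact_affidavit).
Applying K to premise 2 (O(¬redact_affidavit → ¬stow_gear)) and O(¬redact_affidavit) yields O(¬stow_gear).
Premises 3, 4, 5, 7 do not contribute to this derivation.
So O(¬stow_gear) holds, i.e. F(stow_gear). The claim follows.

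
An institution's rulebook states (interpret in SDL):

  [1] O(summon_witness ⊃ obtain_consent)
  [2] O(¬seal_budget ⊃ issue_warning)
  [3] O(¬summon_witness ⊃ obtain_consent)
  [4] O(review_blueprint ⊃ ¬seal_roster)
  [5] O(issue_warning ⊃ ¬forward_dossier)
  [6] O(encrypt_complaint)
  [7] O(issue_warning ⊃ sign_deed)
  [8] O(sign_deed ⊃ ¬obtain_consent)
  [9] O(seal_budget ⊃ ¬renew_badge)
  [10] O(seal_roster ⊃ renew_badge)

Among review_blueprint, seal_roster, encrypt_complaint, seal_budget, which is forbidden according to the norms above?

seal_roster

Premises 3 and 1 cover both cases: O(¬summon_witness ⊃ obtain_consent) and O(summon_witness ⊃ obtain_consent). Since ¬summon_witness ∨ summon_witness is a tautology, O(obtain_consent) follows.
The contrapositive of premise 8 (O(sign_deed ⊃ ¬obtain_consent)) is O(obtain_consent ⊃ ¬sign_deed), and O(obtain_consent) is already established, so O(¬sign_deed).
Premise 7, O(issue_warning ⊃ sign_deed), contraposes to O(¬sign_deed ⊃ ¬issue_warning); with O(¬sign_deed) we get O(¬issue_warning).
Premise 2 is O(¬seal_budget ⊃ issue_warning); contrapositively O(¬issue_warning ⊃ seal_budget). Since O(¬issue_warning) holds, K gives O(seal_budget).
From O(seal_budget) and premise 9, O(seal_budget ⊃ ¬renew_badge), we obtain O(¬renew_badge).
Premise 10, O(seal_roster ⊃ renew_badge), contraposes to O(¬renew_badge ⊃ ¬seal_roster); with O(¬renew_badge) we get O(¬seal_roster).
So O(¬seal_roster) holds, i.e. seal_roster is forbidden. None of the other listed options is forbidden under the premises.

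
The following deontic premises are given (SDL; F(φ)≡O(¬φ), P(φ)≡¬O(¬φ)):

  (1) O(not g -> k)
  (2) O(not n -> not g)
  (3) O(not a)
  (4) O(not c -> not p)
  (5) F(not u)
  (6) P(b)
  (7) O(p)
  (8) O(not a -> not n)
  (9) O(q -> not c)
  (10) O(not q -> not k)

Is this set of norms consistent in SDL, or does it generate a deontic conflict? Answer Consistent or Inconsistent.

Inconsistent

Premise 7 gives O(p).
Premise 4 is O(not c -> not p); contrapositively O(p -> c). Since O(p) holds, K gives O(c).
The contrapositive of premise 9 (O(q -> not c)) is O(c -> not q), and O(c) is already established, so O(not q).
With premise 10, O(not q -> not k), the K-axiom yields O(not k).
Premise 1, O(not g -> k), contraposes to O(not k -> g); with O(not k) we get O(g).
The contrapositive of premise 2 (O(not n -> not g)) is O(g -> n), and O(g) is already established, so O(n).
Premise 8, O(not a -> not n), contraposes to O(n -> a); with O(n) we get O(a).
However, premise 3 gives O(not a).
We now have both O(a) and O(not a) — a is simultaneously obligatory and forbidden, violating the D-axiom.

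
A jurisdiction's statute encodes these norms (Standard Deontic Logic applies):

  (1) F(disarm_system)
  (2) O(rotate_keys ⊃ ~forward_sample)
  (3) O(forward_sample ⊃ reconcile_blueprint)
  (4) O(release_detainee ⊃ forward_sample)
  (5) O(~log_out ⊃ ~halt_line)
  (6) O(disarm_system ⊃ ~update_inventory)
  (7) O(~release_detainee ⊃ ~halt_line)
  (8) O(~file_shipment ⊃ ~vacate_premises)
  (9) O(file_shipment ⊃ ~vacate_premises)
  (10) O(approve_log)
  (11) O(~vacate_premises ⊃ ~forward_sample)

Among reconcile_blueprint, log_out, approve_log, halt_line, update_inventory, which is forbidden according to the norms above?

By case analysis on file_shipment: premise 9 gives O(file_shipment ⊃ ~vacate_premises) and premise 8 gives O(~file_shipment ⊃ ~vacate_premises), so O(~vacate_premises) either way.
From O(~vacate_premises) and premise 11, O(~vacate_premises ⊃ ~forward_sample), we obtain O(~forward_sample).
Premise 4, O(release_detainee ⊃ forward_sample), contraposes to O(~forward_sample ⊃ ~release_detainee); with O(~forward_sample) we get O(~release_detainee).
Applying K to premise 7 (O(~release_detainee ⊃ ~halt_line)) and O(~release_detainee) yields O(~halt_line).
So O(~halt_line) holds, i.e. halt_line is forbidden. None of the other listed options is forbidden under the premises.

halt_line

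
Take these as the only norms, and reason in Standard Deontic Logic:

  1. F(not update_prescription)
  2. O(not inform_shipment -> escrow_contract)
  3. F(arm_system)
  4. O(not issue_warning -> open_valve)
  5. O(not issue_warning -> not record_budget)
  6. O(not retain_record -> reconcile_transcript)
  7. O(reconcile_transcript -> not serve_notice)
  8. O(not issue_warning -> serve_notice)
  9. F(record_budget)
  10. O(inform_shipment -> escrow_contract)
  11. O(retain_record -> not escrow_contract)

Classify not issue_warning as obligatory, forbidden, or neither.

Premises 10 and 2 cover both cases: O(inform_shipment -> escrow_contract) and O(not inform_shipment -> escrow_contract). Since inform_shipment ∨ not inform_shipment is a tautology, O(escrow_contract) follows.
Premise 11, O(retain_record -> not escrow_contract), contraposes to O(escrow_contract -> not retain_record); with O(escrow_contract) we get O(not retain_record).
From O(not retain_record) and premise 6, O(not retain_record -> reconcile_transcript), we obtain O(reconcile_transcript).
From O(reconcile_transcript) and premise 7, O(reconcile_transcript -> not serve_notice), we obtain O(not serve_notice).
Premise 8 is O(not issue_warning -> serve_notice); contrapositively O(not serve_notice -> issue_warning). Since O(not serve_notice) holds, K gives O(issue_warning).
Premises 1, 3, 4, 5, 9 do not contribute to this derivation.
Thus O(issue_warning), which is F(not issue_warning): not issue_warning is forbidden.

Forbidden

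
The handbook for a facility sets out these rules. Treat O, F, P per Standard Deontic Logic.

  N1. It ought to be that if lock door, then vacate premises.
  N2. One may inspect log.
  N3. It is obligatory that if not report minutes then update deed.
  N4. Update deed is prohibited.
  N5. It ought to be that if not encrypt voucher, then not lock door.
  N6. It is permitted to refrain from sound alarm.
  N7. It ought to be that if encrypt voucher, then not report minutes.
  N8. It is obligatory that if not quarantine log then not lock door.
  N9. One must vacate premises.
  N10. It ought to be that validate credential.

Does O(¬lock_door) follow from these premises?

Yes

Premise 4 is F(update_deed), i.e. O(¬update_deed).
Premise 3 is O(¬report_minutes → update_deed); contrapositively O(¬update_deed → report_minutes). Since O(¬update_deed) holds, K gives O(report_minutes).
Premise 7 is O(encrypt_voucher → ¬report_minutes); contrapositively O(report_minutes → ¬encrypt_voucher). Since O(report_minutes) holds, K gives O(¬encrypt_voucher).
Premise 5 is O(¬encrypt_voucher → ¬lock_door); since O(¬encrypt_voucher), deontic closure gives O(¬lock_door).
Premises 1, 2, 6, 8, 9, 10 do not contribute to this derivation.
So O(¬lock_door) follows.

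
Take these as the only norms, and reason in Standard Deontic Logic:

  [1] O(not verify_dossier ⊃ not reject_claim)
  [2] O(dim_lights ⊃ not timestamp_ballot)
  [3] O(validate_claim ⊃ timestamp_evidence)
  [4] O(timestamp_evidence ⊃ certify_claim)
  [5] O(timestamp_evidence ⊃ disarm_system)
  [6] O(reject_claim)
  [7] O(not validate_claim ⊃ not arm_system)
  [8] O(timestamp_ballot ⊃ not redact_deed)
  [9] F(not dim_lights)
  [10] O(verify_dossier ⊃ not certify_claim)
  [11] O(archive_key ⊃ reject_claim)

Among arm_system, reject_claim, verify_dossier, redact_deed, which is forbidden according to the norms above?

arm_system

Premise 6 gives O(reject_claim).
Premise 1, O(not verify_dossier ⊃ not reject_claim), contraposes to O(reject_claim ⊃ verify_dossier); with O(reject_claim) we get O(verify_dossier).
Premise 10 is O(verify_dossier ⊃ not certify_claim); since O(verify_dossier), deontic closure gives O(not certify_claim).
The contrapositive of premise 4 (O(timestamp_evidence ⊃ certify_claim)) is O(not certify_claim ⊃ not timestamp_evidence), and O(not certify_claim) is already established, so O(not timestamp_evidence).
Premise 3 is O(validate_claim ⊃ timestamp_evidence); contrapositively O(not timestamp_evidence ⊃ not validate_claim). Since O(not timestamp_evidence) holds, K gives O(not validate_claim).
Applying K to premise 7 (O(not validate_claim ⊃ not arm_system)) and O(not validate_claim) yields O(not arm_system).
So O(not arm_system) holds, i.e. arm_system is forbidden. None of the other listed options is forbidden under the premises.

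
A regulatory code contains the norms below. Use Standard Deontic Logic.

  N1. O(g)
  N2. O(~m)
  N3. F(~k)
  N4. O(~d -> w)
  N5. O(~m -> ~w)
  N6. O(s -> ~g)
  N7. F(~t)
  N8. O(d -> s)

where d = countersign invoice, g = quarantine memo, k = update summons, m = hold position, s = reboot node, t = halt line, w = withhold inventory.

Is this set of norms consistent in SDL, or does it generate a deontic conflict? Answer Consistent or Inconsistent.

Inconsistent

Premise 1 states O(g) outright.
Premise 6, O(s -> ~g), contraposes to O(g -> ~s); with O(g) we get O(~s).
Premise 8, O(d -> s), contraposes to O(~s -> ~d); with O(~s) we get O(~d).
Premise 4 is O(~d -> w); since O(~d), deontic closure gives O(w).
Premise 5 is O(~m -> ~w); contrapositively O(w -> m). Since O(w) holds, K gives O(m).
Yet premise 2 states O(~m).
We now have both O(m) and O(~m) — m is simultaneously obligatory and forbidden, violating the D-axiom.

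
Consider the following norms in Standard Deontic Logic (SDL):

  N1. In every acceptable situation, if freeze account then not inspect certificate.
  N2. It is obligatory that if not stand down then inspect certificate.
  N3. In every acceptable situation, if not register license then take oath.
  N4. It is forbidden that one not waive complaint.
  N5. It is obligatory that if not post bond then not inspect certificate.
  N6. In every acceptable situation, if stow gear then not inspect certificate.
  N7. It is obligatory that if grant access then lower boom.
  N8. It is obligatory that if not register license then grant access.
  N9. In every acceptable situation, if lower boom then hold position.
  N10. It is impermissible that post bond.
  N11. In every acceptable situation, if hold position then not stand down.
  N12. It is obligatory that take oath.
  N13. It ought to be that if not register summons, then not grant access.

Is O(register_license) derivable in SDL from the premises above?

F(post_bond) at premise 10 means O(¬post_bond).
From O(¬post_bond) and premise 5, O(¬post_bond → ¬inspect_certificate), we obtain O(¬inspect_certificate).
The contrapositive of premise 2 (O(¬stand_down → inspect_certificate)) is O(¬inspect_certificate → stand_down), and O(¬inspect_certificate) is already established, so O(stand_down).
Premise 11, O(hold_position → ¬stand_down), contraposes to O(stand_down → ¬hold_position); with O(stand_down) we get O(¬hold_position).
The contrapositive of premise 9 (O(lower_boom → hold_position)) is O(¬hold_position → ¬lower_boom), and O(¬hold_position) is already established, so O(¬lower_boom).
Premise 7, O(grant_access → lower_boom), contraposes to O(¬lower_boom → ¬grant_access); with O(¬lower_boom) we get O(¬grant_access).
Premise 8, O(¬register_license → grant_access), contraposes to O(¬grant_access → register_license); with O(¬grant_access) we get O(register_license).
Premises 1, 3, 4, 6, 12, 13 do not contribute to this derivation.
So O(register_license) follows.

Yes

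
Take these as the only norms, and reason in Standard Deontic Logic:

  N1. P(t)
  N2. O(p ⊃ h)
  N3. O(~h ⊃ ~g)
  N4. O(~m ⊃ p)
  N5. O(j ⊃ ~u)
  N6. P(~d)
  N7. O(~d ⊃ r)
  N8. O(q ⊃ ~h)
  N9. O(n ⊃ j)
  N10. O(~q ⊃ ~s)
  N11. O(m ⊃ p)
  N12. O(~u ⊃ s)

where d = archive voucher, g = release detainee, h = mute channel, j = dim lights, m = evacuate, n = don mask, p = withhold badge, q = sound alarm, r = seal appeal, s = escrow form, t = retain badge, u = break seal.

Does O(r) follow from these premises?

Premise 7 is O(~d ⊃ r), but O(~d) is not derivable from the premises (the permission P(~d) asserts only ~O(d), not O(~d)), so it does not yield O(r).
No other premise forces O(r). An ideal world satisfying every premise can still have r false, so O(r) is not derivable.

No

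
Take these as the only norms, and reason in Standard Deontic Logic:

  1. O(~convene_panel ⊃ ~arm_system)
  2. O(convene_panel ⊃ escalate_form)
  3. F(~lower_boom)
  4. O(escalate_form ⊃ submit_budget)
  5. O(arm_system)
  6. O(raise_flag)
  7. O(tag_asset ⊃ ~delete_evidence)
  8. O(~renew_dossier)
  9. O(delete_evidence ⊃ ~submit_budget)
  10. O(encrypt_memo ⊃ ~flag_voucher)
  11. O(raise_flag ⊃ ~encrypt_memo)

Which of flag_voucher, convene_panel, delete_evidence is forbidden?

delete_evidence

Premise 5 gives O(arm_system).
Premise 1 is O(~convene_panel ⊃ ~arm_system); contrapositively O(arm_system ⊃ convene_panel). Since O(arm_system) holds, K gives O(convene_panel).
Premise 2 is O(convene_panel ⊃ escalate_form); since O(convene_panel), deontic closure gives O(escalate_form).
Premise 4 is O(escalate_form ⊃ submit_budget); since O(escalate_form), deontic closure gives O(submit_budget).
Premise 9 is O(delete_evidence ⊃ ~submit_budget); contrapositively O(submit_budget ⊃ ~delete_evidence). Since O(submit_budget) holds, K gives O(~delete_evidence).
So O(~delete_evidence) holds, i.e. delete_evidence is forbidden. None of the other listed options is forbidden under the premises.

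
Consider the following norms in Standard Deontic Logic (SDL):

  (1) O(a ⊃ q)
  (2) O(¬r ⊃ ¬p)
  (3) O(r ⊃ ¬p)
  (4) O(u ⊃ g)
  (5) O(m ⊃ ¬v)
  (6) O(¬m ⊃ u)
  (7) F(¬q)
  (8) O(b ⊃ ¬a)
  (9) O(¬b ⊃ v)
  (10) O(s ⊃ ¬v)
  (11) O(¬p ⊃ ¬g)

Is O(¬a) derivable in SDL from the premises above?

Premises 3 and 2 are O(r ⊃ ¬p) and O(¬r ⊃ ¬p); every ideal world satisfies r or ¬r, so in either case ¬p holds — hence O(¬p).
From O(¬p) and premise 11, O(¬p ⊃ ¬g), we obtain O(¬g).
Premise 4, O(u ⊃ g), contraposes to O(¬g ⊃ ¬u); with O(¬g) we get O(¬u).
Premise 6, O(¬m ⊃ u), contraposes to O(¬u ⊃ m); with O(¬u) we get O(m).
Premise 5 is O(m ⊃ ¬v); since O(m), deontic closure gives O(¬v).
Premise 9, O(¬b ⊃ v), contraposes to O(¬v ⊃ b); with O(¬v) we get O(b).
With premise 8, O(b ⊃ ¬a), the K-axiom yields O(¬a).
Premises 1, 7, 10 do not contribute to this derivation.
So O(¬a) follows.

Yes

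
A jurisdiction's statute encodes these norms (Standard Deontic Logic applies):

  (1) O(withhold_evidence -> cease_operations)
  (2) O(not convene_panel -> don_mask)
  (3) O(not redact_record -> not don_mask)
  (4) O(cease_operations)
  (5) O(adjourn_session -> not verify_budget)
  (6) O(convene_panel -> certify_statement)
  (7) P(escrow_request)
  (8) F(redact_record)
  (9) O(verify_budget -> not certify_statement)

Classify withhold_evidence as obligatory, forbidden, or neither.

Premise 1 is O(withhold_evidence -> cease_operations); even if O(cease_operations) held, inferring O(withhold_evidence) would be affirming the consequent — invalid.
No premise or chain of K-axiom applications forces O(withhold_evidence), and none forces O(not withhold_evidence). So withhold_evidence is neither obligatory nor forbidden under these norms.

Neither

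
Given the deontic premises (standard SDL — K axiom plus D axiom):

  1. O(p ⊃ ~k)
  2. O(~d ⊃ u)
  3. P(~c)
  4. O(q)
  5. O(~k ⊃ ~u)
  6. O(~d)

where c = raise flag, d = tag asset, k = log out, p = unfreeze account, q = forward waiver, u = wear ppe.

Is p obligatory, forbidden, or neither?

Forbidden

Premise 6 gives O(~d).
With premise 2, O(~d ⊃ u), the K-axiom yields O(u).
Premise 5 is O(~k ⊃ ~u); contrapositively O(u ⊃ k). Since O(u) holds, K gives O(k).
Premise 1, O(p ⊃ ~k), contraposes to O(k ⊃ ~p); with O(k) we get O(~p).
Premises 3, 4 do not contribute to this derivation.
Thus O(~p), which is F(p): p is forbidden.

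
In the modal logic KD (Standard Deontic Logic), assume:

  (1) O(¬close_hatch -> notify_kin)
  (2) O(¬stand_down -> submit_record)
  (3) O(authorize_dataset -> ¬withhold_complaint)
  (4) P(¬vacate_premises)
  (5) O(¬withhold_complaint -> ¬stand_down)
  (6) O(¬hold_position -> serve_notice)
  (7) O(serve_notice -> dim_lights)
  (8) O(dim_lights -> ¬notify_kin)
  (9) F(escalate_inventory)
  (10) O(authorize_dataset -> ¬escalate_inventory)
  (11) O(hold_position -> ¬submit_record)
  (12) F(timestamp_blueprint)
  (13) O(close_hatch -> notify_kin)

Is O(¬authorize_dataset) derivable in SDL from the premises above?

Yes

Premises 1 and 13 cover both cases: O(¬close_hatch -> notify_kin) and O(close_hatch -> notify_kin). Since ¬close_hatch ∨ close_hatch is a tautology, O(notify_kin) follows.
The contrapositive of premise 8 (O(dim_lights -> ¬notify_kin)) is O(notify_kin -> ¬dim_lights), and O(notify_kin) is already established, so O(¬dim_lights).
Premise 7 is O(serve_notice -> dim_lights); contrapositively O(¬dim_lights -> ¬serve_notice). Since O(¬dim_lights) holds, K gives O(¬serve_notice).
The contrapositive of premise 6 (O(¬hold_position -> serve_notice)) is O(¬serve_notice -> hold_position), and O(¬serve_notice) is already established, so O(hold_position).
Premise 11 is O(hold_position -> ¬submit_record); since O(hold_position), deontic closure gives O(¬submit_record).
Premise 2 is O(¬stand_down -> submit_record); contrapositively O(¬submit_record -> stand_down). Since O(¬submit_record) holds, K gives O(stand_down).
The contrapositive of premise 5 (O(¬withhold_complaint -> ¬stand_down)) is O(stand_down -> withhold_complaint), and O(stand_down) is already established, so O(withhold_complaint).
The contrapositive of premise 3 (O(authorize_dataset -> ¬withhold_complaint)) is O(withhold_complaint -> ¬authorize_dataset), and O(withhold_complaint) is already established, so O(¬authorize_dataset).
Premises 4, 9, 10, 12 do not contribute to this derivation.
So O(¬authorize_dataset) follows.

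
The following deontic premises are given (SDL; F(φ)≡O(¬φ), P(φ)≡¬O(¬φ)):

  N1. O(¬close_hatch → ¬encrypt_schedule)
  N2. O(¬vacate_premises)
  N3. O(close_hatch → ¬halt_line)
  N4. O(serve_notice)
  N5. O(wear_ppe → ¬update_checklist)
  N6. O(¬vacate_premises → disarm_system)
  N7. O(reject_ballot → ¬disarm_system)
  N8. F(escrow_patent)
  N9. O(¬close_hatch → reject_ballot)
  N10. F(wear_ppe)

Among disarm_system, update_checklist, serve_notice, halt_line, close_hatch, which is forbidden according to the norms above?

Premise 2 gives O(¬vacate_premises).
Premise 6 is O(¬vacate_premises → disarm_system); since O(¬vacate_premises), deontic closure gives O(disarm_system).
Premise 7, O(reject_ballot → ¬disarm_system), contraposes to O(disarm_system → ¬reject_ballot); with O(disarm_system) we get O(¬reject_ballot).
Premise 9, O(¬close_hatch → reject_ballot), contraposes to O(¬reject_ballot → close_hatch); with O(¬reject_ballot) we get O(close_hatch).
From O(close_hatch) and premise 3, O(close_hatch → ¬halt_line), we obtain O(¬halt_line).
So O(¬halt_line) holds, i.e. halt_line is forbidden. None of the other listed options is forbidden under the premises.

halt_line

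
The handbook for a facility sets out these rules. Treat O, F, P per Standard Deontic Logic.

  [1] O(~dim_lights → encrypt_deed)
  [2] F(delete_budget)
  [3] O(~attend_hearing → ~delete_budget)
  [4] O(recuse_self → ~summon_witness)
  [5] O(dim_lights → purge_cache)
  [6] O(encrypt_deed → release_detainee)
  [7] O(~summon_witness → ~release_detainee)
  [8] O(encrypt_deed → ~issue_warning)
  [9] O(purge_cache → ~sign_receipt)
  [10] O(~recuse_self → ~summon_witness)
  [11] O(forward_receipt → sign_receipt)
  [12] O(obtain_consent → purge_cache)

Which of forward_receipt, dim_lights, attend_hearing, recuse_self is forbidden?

forward_receipt

Premises 4 and 10 cover both cases: O(recuse_self → ~summon_witness) and O(~recuse_self → ~summon_witness). Since recuse_self ∨ ~recuse_self is a tautology, O(~summon_witness) follows.
From O(~summon_witness) and premise 7, O(~summon_witness → ~release_detainee), we obtain O(~release_detainee).
Premise 6 is O(encrypt_deed → release_detainee); contrapositively O(~release_detainee → ~encrypt_deed). Since O(~release_detainee) holds, K gives O(~encrypt_deed).
The contrapositive of premise 1 (O(~dim_lights → encrypt_deed)) is O(~encrypt_deed → dim_lights), and O(~encrypt_deed) is already established, so O(dim_lights).
With premise 5, O(dim_lights → purge_cache), the K-axiom yields O(purge_cache).
Applying K to premise 9 (O(purge_cache → ~sign_receipt)) and O(purge_cache) yields O(~sign_receipt).
The contrapositive of premise 11 (O(forward_receipt → sign_receipt)) is O(~sign_receipt → ~forward_receipt), and O(~sign_receipt) is already established, so O(~forward_receipt).
So O(~forward_receipt) holds, i.e. forward_receipt is forbidden. None of the other listed options is forbidden under the premises.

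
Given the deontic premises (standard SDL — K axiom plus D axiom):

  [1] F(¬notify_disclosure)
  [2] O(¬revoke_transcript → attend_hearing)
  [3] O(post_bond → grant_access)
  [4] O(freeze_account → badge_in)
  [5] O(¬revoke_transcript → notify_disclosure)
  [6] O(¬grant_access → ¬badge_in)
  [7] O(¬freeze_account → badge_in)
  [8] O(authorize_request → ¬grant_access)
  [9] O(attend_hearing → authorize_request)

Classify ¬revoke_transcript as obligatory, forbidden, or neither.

Forbidden

Premises 7 and 4 cover both cases: O(¬freeze_account → badge_in) and O(freeze_account → badge_in). Since ¬freeze_account ∨ freeze_account is a tautology, O(badge_in) follows.
Premise 6 is O(¬grant_access → ¬badge_in); contrapositively O(badge_in → grant_access). Since O(badge_in) holds, K gives O(grant_access).
Premise 8 is O(authorize_request → ¬grant_access); contrapositively O(grant_access → ¬authorize_request). Since O(grant_access) holds, K gives O(¬authorize_request).
Premise 9 is O(attend_hearing → authorize_request); contrapositively O(¬authorize_request → ¬attend_hearing). Since O(¬authorize_request) holds, K gives O(¬attend_hearing).
Premise 2 is O(¬revoke_transcript → attend_hearing); contrapositively O(¬attend_hearing → revoke_transcript). Since O(¬attend_hearing) holds, K gives O(revoke_transcript).
Premises 1, 3, 5 do not contribute to this derivation.
Thus O(revoke_transcript), which is F(¬revoke_transcript): ¬revoke_transcript is forbidden.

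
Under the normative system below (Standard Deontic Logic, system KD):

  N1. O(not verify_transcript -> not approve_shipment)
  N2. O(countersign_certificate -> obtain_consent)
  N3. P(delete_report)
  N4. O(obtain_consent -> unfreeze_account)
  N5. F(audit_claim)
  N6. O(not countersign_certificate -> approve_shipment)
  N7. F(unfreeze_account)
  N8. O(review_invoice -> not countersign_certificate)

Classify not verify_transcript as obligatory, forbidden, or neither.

F(unfreeze_account) at premise 7 means O(not unfreeze_account).
Premise 4, O(obtain_consent -> unfreeze_account), contraposes to O(not unfreeze_account -> not obtain_consent); with O(not unfreeze_account) we get O(not obtain_consent).
The contrapositive of premise 2 (O(countersign_certificate -> obtain_consent)) is O(not obtain_consent -> not countersign_certificate), and O(not obtain_consent) is already established, so O(not countersign_certificate).
With premise 6, O(not countersign_certificate -> approve_shipment), the K-axiom yields O(approve_shipment).
The contrapositive of premise 1 (O(not verify_transcript -> not approve_shipment)) is O(approve_shipment -> verify_transcript), and O(approve_shipment) is already established, so O(verify_transcript).
Premises 3, 5, 8 do not contribute to this derivation.
Thus O(verify_transcript), which is F(not verify_transcript): not verify_transcript is forbidden.

Forbidden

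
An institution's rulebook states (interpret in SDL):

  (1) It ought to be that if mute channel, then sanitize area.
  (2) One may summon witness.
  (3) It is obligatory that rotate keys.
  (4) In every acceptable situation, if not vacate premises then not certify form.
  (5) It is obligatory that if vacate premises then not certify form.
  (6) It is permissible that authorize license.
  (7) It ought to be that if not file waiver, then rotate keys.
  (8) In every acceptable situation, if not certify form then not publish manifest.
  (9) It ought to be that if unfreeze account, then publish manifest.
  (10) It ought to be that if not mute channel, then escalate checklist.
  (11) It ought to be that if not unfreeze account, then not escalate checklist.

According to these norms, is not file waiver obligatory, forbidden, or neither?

Premise 7 is O(¬file_waiver → rotate_keys); even if O(rotate_keys) held, inferring O(¬file_waiver) would be affirming the consequent — invalid.
No premise or chain of K-axiom applications forces O(¬file_waiver), and none forces O(file_waiver). So ¬file_waiver is neither obligatory nor forbidden under these norms.

Neither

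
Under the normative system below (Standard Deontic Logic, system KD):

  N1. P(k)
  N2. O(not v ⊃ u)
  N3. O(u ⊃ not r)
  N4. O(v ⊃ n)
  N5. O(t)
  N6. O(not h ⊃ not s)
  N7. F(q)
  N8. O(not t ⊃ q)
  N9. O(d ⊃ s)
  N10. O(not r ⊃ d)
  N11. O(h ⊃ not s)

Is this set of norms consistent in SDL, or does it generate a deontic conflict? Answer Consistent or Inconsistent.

Consistent

Premise 8 is O(not t ⊃ q), but O(not t) is not derivable from the premises, so it does not yield O(q).
So O(q) is not derivable, and the apparent clash with O(not q) does not arise.
A world satisfying every obligation exists (e.g. d=false, h=false, k=false, n=true, q=false, r=true, s=false, t=true, u=false, v=true); no atom is both obligatory and forbidden, so the set is consistent.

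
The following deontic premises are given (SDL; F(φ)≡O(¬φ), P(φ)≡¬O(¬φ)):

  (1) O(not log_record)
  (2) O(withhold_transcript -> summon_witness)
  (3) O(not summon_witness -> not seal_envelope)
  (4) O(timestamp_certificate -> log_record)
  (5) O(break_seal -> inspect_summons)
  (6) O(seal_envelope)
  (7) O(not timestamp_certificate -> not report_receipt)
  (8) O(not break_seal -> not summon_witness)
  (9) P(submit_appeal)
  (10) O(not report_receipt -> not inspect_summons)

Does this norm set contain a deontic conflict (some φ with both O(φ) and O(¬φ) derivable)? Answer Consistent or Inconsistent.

From premise 6 we have O(seal_envelope).
The contrapositive of premise 3 (O(not summon_witness -> not seal_envelope)) is O(seal_envelope -> summon_witness), and O(seal_envelope) is already established, so O(summon_witness).
Premise 8, O(not break_seal -> not summon_witness), contraposes to O(summon_witness -> break_seal); with O(summon_witness) we get O(break_seal).
Premise 5 is O(break_seal -> inspect_summons); since O(break_seal), deontic closure gives O(inspect_summons).
Premise 10 is O(not report_receipt -> not inspect_summons); contrapositively O(inspect_summons -> report_receipt). Since O(inspect_summons) holds, K gives O(report_receipt).
Premise 7 is O(not timestamp_certificate -> not report_receipt); contrapositively O(report_receipt -> timestamp_certificate). Since O(report_receipt) holds, K gives O(timestamp_certificate).
From O(timestamp_certificate) and premise 4, O(timestamp_certificate -> log_record), we obtain O(log_record).
Yet premise 1 states O(not log_record).
We now have both O(log_record) and O(not log_record) — log_record is simultaneously obligatory and forbidden, violating the D-axiom.

Inconsistent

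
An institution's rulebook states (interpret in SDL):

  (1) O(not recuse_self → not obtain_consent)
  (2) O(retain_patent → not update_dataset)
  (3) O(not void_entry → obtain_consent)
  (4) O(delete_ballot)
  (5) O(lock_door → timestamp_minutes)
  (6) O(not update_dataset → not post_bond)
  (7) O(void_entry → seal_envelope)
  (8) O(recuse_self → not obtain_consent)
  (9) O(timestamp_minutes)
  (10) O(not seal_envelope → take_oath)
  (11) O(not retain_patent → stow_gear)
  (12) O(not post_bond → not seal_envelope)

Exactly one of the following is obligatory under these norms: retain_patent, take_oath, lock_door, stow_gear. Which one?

Premises 1 and 8 are O(not recuse_self → not obtain_consent) and O(recuse_self → not obtain_consent); every ideal world satisfies not recuse_self or recuse_self, so in either case not obtain_consent holds — hence O(not obtain_consent).
Premise 3, O(not void_entry → obtain_consent), contraposes to O(not obtain_consent → void_entry); with O(not obtain_consent) we get O(void_entry).
Premise 7 is O(void_entry → seal_envelope); since O(void_entry), deontic closure gives O(seal_envelope).
The contrapositive of premise 12 (O(not post_bond → not seal_envelope)) is O(seal_envelope → post_bond), and O(seal_envelope) is already established, so O(post_bond).
Premise 6, O(not update_dataset → not post_bond), contraposes to O(post_bond → update_dataset); with O(post_bond) we get O(update_dataset).
Premise 2 is O(retain_patent → not update_dataset); contrapositively O(update_dataset → not retain_patent). Since O(update_dataset) holds, K gives O(not retain_patent).
With premise 11, O(not retain_patent → stow_gear), the K-axiom yields O(stow_gear).
So O(stow_gear) holds — stow_gear is obligatory. None of the other listed options is made obligatory by any chain of premises.

stow_gear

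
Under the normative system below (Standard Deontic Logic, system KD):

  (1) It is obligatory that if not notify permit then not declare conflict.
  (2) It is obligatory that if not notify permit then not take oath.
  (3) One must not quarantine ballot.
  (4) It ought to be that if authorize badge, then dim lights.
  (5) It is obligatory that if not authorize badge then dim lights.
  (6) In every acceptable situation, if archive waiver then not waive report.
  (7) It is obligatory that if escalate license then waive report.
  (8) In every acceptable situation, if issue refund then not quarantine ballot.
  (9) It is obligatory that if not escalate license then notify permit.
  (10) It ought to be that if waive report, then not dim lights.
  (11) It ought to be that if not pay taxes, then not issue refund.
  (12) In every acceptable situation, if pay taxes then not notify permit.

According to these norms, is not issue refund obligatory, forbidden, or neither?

Obligatory

Premises 5 and 4 are O(¬authorize_badge → dim_lights) and O(authorize_badge → dim_lights); every ideal world satisfies ¬authorize_badge or authorize_badge, so in either case dim_lights holds — hence O(dim_lights).
Premise 10, O(waive_report → ¬dim_lights), contraposes to O(dim_lights → ¬waive_report); with O(dim_lights) we get O(¬waive_report).
The contrapositive of premise 7 (O(escalate_license → waive_report)) is O(¬waive_report → ¬escalate_license), and O(¬waive_report) is already established, so O(¬escalate_license).
Premise 9 is O(¬escalate_license → notify_permit); since O(¬escalate_license), deontic closure gives O(notify_permit).
Premise 12 is O(pay_taxes → ¬notify_permit); contrapositively O(notify_permit → ¬pay_taxes). Since O(notify_permit) holds, K gives O(¬pay_taxes).
With premise 11, O(¬pay_taxes → ¬issue_refund), the K-axiom yields O(¬issue_refund).
Premises 1, 2, 3, 6, 8 do not contribute to this derivation.
Hence ¬issue_refund is obligatory.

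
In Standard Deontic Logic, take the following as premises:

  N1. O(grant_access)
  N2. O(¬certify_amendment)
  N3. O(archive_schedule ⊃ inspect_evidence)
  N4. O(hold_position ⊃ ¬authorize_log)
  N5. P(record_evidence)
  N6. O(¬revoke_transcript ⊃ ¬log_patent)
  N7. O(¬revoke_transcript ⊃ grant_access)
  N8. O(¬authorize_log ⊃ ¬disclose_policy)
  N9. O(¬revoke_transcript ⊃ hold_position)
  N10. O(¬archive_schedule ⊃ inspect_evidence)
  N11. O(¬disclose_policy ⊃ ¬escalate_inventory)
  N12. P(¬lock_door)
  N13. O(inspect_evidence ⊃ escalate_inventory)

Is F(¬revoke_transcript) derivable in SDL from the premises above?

Premises 3 and 10 cover both cases: O(archive_schedule ⊃ inspect_evidence) and O(¬archive_schedule ⊃ inspect_evidence). Since archive_schedule ∨ ¬archive_schedule is a tautology, O(inspect_evidence) follows.
Applying K to premise 13 (O(inspect_evidence ⊃ escalate_inventory)) and O(inspect_evidence) yields O(escalate_inventory).
Premise 11 is O(¬disclose_policy ⊃ ¬escalate_inventory); contrapositively O(escalate_inventory ⊃ disclose_policy). Since O(escalate_inventory) holds, K gives O(disclose_policy).
Premise 8, O(¬authorize_log ⊃ ¬disclose_policy), contraposes to O(disclose_policy ⊃ authorize_log); with O(disclose_policy) we get O(authorize_log).
Premise 4 is O(hold_position ⊃ ¬authorize_log); contrapositively O(authorize_log ⊃ ¬hold_position). Since O(authorize_log) holds, K gives O(¬hold_position).
The contrapositive of premise 9 (O(¬revoke_transcript ⊃ hold_position)) is O(¬hold_position ⊃ revoke_transcript), and O(¬hold_position) is already established, so O(revoke_transcript).
Premises 1, 2, 5, 6, 7, 12 do not contribute to this derivation.
So O(revoke_transcript) holds, i.e. F(¬revoke_transcript). The claim follows.

Yes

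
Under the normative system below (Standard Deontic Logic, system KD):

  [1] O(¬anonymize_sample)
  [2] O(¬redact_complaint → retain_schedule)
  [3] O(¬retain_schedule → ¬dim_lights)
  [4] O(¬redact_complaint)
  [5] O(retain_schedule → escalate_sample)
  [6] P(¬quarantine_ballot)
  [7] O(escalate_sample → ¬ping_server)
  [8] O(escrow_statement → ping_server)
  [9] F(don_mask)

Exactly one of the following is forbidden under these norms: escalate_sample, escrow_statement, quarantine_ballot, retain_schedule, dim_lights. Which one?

escrow_statement

Premise 4 gives O(¬redact_complaint).
Applying K to premise 2 (O(¬redact_complaint → retain_schedule)) and O(¬redact_complaint) yields O(retain_schedule).
With premise 5, O(retain_schedule → escalate_sample), the K-axiom yields O(escalate_sample).
With premise 7, O(escalate_sample → ¬ping_server), the K-axiom yields O(¬ping_server).
The contrapositive of premise 8 (O(escrow_statement → ping_server)) is O(¬ping_server → ¬escrow_statement), and O(¬ping_server) is already established, so O(¬escrow_statement).
So O(¬escrow_statement) holds, i.e. escrow_statement is forbidden. None of the other listed options is forbidden under the premises.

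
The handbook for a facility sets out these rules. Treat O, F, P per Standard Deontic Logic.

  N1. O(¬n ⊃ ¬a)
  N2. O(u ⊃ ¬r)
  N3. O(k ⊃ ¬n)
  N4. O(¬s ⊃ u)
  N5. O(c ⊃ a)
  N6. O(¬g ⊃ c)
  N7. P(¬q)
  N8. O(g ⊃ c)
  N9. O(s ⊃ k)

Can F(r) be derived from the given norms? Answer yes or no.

Premises 8 and 6 cover both cases: O(g ⊃ c) and O(¬g ⊃ c). Since g ∨ ¬g is a tautology, O(c) follows.
Premise 5 is O(c ⊃ a); since O(c), deontic closure gives O(a).
Premise 1, O(¬n ⊃ ¬a), contraposes to O(a ⊃ n); with O(a) we get O(n).
The contrapositive of premise 3 (O(k ⊃ ¬n)) is O(n ⊃ ¬k), and O(n) is already established, so O(¬k).
Premise 9 is O(s ⊃ k); contrapositively O(¬k ⊃ ¬s). Since O(¬k) holds, K gives O(¬s).
With premise 4, O(¬s ⊃ u), the K-axiom yields O(u).
Applying K to premise 2 (O(u ⊃ ¬r)) and O(u) yields O(¬r).
Premise 7 does not contribute to this derivation.
So O(¬r) holds, i.e. F(r). The claim follows.

Yes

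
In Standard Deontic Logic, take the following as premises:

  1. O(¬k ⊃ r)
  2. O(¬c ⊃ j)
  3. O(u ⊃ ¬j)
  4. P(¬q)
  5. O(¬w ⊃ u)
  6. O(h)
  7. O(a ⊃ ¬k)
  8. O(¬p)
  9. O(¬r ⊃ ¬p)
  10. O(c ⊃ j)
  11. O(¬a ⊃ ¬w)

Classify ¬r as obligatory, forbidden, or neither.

By case analysis on c: premise 10 gives O(c ⊃ j) and premise 2 gives O(¬c ⊃ j), so O(j) either way.
The contrapositive of premise 3 (O(u ⊃ ¬j)) is O(j ⊃ ¬u), and O(j) is already established, so O(¬u).
Premise 5 is O(¬w ⊃ u); contrapositively O(¬u ⊃ w). Since O(¬u) holds, K gives O(w).
Premise 11 is O(¬a ⊃ ¬w); contrapositively O(w ⊃ a). Since O(w) holds, K gives O(a).
Applying K to premise 7 (O(a ⊃ ¬k)) and O(a) yields O(¬k).
From O(¬k) and premise 1, O(¬k ⊃ r), we obtain O(r).
Premises 4, 6, 8, 9 do not contribute to this derivation.
Thus O(r), which is F(¬r): ¬r is forbidden.

Forbidden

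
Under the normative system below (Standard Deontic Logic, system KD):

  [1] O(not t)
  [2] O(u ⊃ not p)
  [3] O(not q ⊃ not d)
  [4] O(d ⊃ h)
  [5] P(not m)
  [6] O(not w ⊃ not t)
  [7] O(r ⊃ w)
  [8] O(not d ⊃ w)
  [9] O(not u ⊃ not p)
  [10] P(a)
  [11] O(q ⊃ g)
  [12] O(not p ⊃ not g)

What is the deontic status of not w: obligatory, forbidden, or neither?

Forbidden

Premises 9 and 2 are O(not u ⊃ not p) and O(u ⊃ not p); every ideal world satisfies not u or u, so in either case not p holds — hence O(not p).
Applying K to premise 12 (O(not p ⊃ not g)) and O(not p) yields O(not g).
Premise 11 is O(q ⊃ g); contrapositively O(not g ⊃ not q). Since O(not g) holds, K gives O(not q).
Premise 3 is O(not q ⊃ not d); since O(not q), deontic closure gives O(not d).
Applying K to premise 8 (O(not d ⊃ w)) and O(not d) yields O(w).
Premises 1, 4, 5, 6, 7, 10 do not contribute to this derivation.
Thus O(w), which is F(not w): not w is forbidden.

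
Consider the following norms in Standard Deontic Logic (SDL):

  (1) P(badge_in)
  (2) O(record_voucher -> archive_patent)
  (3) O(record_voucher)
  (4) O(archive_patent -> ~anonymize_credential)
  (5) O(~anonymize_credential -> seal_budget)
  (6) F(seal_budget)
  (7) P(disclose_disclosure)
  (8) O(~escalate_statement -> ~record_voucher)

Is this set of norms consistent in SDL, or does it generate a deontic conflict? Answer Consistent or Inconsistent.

F(seal_budget) at premise 6 means O(~seal_budget).
Premise 5, O(~anonymize_credential -> seal_budget), contraposes to O(~seal_budget -> anonymize_credential); with O(~seal_budget) we get O(anonymize_credential).
Premise 4 is O(archive_patent -> ~anonymize_credential); contrapositively O(anonymize_credential -> ~archive_patent). Since O(anonymize_credential) holds, K gives O(~archive_patent).
Premise 2 is O(record_voucher -> archive_patent); contrapositively O(~archive_patent -> ~record_voucher). Since O(~archive_patent) holds, K gives O(~record_voucher).
But premise 3 directly asserts O(record_voucher).
We now have both O(~record_voucher) and O(record_voucher) — record_voucher is simultaneously obligatory and forbidden, violating the D-axiom.

Inconsistent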